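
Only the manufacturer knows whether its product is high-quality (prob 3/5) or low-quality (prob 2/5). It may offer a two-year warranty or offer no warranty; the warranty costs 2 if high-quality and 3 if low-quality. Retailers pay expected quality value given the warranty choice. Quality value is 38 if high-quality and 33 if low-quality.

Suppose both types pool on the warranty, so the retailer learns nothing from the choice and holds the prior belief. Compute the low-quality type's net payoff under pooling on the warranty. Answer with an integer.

Pooled price = 3/5·38 + 2/5·33 = 36.
low-quality pays cost 3 for the warranty, so net payoff = 36 − 3 = 33.

33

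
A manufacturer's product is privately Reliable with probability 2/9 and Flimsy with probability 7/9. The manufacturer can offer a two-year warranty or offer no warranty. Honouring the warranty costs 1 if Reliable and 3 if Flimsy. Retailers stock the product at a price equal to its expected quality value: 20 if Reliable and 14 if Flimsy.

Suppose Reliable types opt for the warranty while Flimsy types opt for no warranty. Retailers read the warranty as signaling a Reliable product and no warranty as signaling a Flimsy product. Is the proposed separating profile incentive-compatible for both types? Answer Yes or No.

No

Under these beliefs, the warranty earns price 20 and no warranty earns price 14.
Reliable: the warranty nets 20 − 1 = 19; no warranty nets 14. Reliable prefers the warranty.
Flimsy: the warranty nets 20 − 3 = 17; no warranty nets 14. Flimsy would deviate to the warranty.
Flimsy has a profitable deviation, so the profile is not an equilibrium.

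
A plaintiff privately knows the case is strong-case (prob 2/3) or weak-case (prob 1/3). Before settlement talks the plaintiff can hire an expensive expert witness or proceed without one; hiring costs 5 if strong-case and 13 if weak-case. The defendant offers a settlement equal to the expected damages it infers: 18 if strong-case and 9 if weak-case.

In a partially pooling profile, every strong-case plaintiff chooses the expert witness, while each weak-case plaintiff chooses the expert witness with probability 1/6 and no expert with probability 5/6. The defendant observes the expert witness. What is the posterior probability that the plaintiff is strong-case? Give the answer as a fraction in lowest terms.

12/13

P(the expert witness) = (2/3)·1 + (1/3)·(1/6) = 13/18.
By Bayes' rule, P(strong-case | the expert witness) = (2/3) / (13/18) = 12/13.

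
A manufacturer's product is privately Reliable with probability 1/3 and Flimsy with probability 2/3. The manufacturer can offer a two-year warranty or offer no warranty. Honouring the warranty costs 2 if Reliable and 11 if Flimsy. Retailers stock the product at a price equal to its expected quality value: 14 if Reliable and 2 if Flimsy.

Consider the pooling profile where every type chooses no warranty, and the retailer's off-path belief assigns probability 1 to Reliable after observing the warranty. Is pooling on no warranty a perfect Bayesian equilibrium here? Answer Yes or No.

No

On path, the retailer holds the prior and pays 1/3·14 + 2/3·2 = 6. Off path (the warranty), believing Reliable, it pays 14.
Reliable: no warranty nets 6; the warranty nets 14 − 2 = 12. Reliable would deviate.
Flimsy: no warranty nets 6; the warranty nets 14 − 11 = 3. Flimsy stays.
A type deviates, so pooling fails.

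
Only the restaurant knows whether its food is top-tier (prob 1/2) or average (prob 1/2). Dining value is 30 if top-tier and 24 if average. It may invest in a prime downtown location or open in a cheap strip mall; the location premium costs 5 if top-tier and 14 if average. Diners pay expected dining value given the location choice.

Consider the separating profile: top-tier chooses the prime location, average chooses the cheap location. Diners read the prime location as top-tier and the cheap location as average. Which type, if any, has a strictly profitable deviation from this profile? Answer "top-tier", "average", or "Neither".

The prime location pays 30; the cheap location pays 24.
top-tier: assigned the prime location, nets 30 − 5 = 25; deviating to the cheap location nets 24.
average: assigned the cheap location, nets 24; deviating to the prime location nets 30 − 14 = 16.
Both types strictly prefer their assigned action; no profitable deviation.

Neither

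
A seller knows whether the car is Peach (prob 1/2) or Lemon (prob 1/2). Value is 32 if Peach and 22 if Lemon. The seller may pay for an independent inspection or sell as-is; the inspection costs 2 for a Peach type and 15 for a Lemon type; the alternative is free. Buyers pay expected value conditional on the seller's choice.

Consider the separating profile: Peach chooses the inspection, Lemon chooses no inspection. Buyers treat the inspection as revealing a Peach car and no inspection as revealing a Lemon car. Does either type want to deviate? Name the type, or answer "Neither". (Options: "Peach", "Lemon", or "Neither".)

Neither

The inspection pays 32; no inspection pays 22.
Peach: assigned the inspection, nets 32 − 2 = 30; deviating to no inspection nets 22.
Lemon: assigned no inspection, nets 22; deviating to the inspection nets 32 − 15 = 17.
Both types strictly prefer their assigned action; no profitable deviation.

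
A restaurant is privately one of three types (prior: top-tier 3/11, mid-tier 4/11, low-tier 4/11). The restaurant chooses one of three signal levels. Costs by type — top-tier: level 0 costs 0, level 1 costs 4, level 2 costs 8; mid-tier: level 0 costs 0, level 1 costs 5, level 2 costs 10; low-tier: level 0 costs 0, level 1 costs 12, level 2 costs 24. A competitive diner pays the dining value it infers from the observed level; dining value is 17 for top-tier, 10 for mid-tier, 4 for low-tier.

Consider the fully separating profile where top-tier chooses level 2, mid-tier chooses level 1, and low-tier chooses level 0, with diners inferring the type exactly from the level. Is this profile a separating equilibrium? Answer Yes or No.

No

Separating price premiums: level 2 → 17, level 1 → 10, level 0 → 4.
top-tier (assigned level 2): level 0: 4 − 0 = 4; level 1: 10 − 4 = 6; level 2: 17 − 8 = 9. top-tier stays.
mid-tier (assigned level 1): level 0: 4 − 0 = 4; level 1: 10 − 5 = 5; level 2: 17 − 10 = 7. mid-tier prefers level 2.
low-tier (assigned level 0): level 0: 4 − 0 = 4; level 1: 10 − 12 = -2; level 2: 17 − 24 = -7. low-tier stays.
At least one type deviates; the separating profile fails.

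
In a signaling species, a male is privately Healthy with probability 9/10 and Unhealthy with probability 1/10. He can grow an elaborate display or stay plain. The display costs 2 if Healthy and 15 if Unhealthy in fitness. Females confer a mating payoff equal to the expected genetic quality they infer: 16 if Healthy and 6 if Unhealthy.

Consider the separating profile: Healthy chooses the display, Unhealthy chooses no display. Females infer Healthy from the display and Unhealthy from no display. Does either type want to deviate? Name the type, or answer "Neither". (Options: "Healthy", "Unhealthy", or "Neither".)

Neither

The display pays 16; no display pays 6.
Healthy: assigned the display, nets 16 − 2 = 14; deviating to no display nets 6.
Unhealthy: assigned no display, nets 6; deviating to the display nets 16 − 15 = 1.
Both types strictly prefer their assigned action; no profitable deviation.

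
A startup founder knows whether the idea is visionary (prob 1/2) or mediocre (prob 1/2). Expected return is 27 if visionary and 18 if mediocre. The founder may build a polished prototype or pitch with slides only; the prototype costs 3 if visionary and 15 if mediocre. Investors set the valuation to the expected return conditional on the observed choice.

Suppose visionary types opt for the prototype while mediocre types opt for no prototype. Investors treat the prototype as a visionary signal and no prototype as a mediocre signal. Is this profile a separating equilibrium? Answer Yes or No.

Yes

Under these beliefs, the prototype earns valuation 27 and no prototype earns valuation 18.
visionary: the prototype nets 27 − 3 = 24; no prototype nets 18. visionary prefers the prototype.
mediocre: the prototype nets 27 − 15 = 12; no prototype nets 18. mediocre prefers no prototype.
Neither type deviates, so the separating profile is an equilibrium.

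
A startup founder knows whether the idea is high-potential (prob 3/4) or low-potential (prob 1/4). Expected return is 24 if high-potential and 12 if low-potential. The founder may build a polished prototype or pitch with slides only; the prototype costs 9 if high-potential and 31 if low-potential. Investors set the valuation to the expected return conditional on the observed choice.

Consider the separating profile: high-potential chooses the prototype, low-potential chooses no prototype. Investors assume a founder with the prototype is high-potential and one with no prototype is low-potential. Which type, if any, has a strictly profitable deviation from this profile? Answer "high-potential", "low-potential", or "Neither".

Neither

The prototype pays 24; no prototype pays 12.
high-potential: assigned the prototype, nets 24 − 9 = 15; deviating to no prototype nets 12.
low-potential: assigned no prototype, nets 12; deviating to the prototype nets 24 − 31 = -7.
Both types strictly prefer their assigned action; no profitable deviation.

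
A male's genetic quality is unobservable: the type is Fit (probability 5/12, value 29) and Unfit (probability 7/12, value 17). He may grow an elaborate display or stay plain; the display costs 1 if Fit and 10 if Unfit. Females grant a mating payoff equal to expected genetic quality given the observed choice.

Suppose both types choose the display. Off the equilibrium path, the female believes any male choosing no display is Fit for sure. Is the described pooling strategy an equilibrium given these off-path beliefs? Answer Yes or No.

On path, the female holds the prior and pays 5/12·29 + 7/12·17 = 22. Off path (no display), believing Fit, it pays 29.
Fit: the display nets 22 − 1 = 21; no display nets 29. Fit would deviate.
Unfit: the display nets 22 − 10 = 12; no display nets 29. Unfit would deviate.
A type deviates, so pooling fails.

No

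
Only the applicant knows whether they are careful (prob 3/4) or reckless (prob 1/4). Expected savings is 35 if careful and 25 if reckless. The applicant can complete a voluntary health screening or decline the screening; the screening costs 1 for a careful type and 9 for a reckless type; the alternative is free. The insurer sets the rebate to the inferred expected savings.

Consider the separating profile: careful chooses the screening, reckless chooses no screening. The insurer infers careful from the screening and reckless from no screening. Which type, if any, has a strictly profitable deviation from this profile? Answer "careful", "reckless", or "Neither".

The screening pays 35; no screening pays 25.
careful: assigned the screening, nets 35 − 1 = 34; deviating to no screening nets 25.
reckless: assigned no screening, nets 25; deviating to the screening nets 35 − 9 = 26.
The reckless type gains 1 by deviating.

reckless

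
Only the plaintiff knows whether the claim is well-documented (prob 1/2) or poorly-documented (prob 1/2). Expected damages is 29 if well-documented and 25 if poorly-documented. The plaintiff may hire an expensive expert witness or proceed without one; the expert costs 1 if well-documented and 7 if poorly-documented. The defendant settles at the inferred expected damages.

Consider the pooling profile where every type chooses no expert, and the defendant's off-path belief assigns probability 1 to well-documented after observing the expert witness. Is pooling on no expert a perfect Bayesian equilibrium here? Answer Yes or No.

On path, the defendant holds the prior and pays 1/2·29 + 1/2·25 = 27. Off path (the expert witness), believing well-documented, it pays 29.
well-documented: no expert nets 27; the expert witness nets 29 − 1 = 28. well-documented would deviate.
poorly-documented: no expert nets 27; the expert witness nets 29 − 7 = 22. poorly-documented stays.
A type deviates, so pooling fails.

No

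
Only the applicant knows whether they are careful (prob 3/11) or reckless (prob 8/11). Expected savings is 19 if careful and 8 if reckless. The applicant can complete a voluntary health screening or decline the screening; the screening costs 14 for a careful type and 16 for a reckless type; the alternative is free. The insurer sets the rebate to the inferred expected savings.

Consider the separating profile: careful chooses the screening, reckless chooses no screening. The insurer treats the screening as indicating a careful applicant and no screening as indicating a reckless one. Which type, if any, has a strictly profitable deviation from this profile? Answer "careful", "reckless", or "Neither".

careful

The screening pays 19; no screening pays 8.
careful: assigned the screening, nets 19 − 14 = 5; deviating to no screening nets 8.
reckless: assigned no screening, nets 8; deviating to the screening nets 19 − 16 = 3.
The careful type gains 3 by deviating.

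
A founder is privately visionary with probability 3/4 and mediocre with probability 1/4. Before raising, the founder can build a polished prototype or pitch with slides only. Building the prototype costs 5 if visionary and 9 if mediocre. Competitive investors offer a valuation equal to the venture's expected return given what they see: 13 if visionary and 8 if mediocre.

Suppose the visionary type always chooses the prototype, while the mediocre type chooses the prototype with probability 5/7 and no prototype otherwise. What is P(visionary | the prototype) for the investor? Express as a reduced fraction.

21/26

P(the prototype) = (3/4)·1 + (1/4)·(5/7) = 13/14.
By Bayes' rule, P(visionary | the prototype) = (3/4) / (13/14) = 21/26.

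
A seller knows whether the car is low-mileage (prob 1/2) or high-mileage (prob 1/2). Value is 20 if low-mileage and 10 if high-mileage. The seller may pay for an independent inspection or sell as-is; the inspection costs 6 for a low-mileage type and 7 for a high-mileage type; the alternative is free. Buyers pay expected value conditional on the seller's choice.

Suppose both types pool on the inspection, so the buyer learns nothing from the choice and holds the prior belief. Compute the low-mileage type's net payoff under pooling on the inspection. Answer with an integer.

Pooled price = 1/2·20 + 1/2·10 = 15.
low-mileage pays cost 6 for the inspection, so net payoff = 15 − 6 = 9.

9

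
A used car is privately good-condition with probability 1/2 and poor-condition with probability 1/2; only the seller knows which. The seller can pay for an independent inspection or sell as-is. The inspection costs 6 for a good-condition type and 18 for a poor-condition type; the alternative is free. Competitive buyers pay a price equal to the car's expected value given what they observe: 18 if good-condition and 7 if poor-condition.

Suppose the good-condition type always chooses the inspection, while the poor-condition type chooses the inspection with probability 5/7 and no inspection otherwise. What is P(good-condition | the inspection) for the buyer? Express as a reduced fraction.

P(the inspection) = (1/2)·1 + (1/2)·(5/7) = 6/7.
By Bayes' rule, P(good-condition | the inspection) = (1/2) / (6/7) = 7/12.

7/12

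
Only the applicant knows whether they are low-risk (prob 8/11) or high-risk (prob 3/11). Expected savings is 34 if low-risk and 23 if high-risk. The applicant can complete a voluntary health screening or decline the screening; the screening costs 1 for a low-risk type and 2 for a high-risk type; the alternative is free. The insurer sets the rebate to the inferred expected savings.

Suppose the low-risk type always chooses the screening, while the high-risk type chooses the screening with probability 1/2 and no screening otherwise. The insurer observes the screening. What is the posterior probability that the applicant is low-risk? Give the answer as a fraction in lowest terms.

16/19

P(the screening) = (8/11)·1 + (3/11)·(1/2) = 19/22.
By Bayes' rule, P(low-risk | the screening) = (8/11) / (19/22) = 16/19.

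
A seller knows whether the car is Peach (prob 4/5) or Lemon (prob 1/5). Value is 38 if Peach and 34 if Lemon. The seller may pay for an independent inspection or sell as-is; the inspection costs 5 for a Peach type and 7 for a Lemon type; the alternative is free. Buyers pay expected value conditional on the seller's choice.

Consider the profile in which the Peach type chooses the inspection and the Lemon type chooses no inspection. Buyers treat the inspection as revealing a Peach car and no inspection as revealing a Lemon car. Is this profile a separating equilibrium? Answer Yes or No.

Under these beliefs, the inspection earns price 38 and no inspection earns price 34.
Peach: the inspection nets 38 − 5 = 33; no inspection nets 34. Peach would deviate to no inspection.
Lemon: the inspection nets 38 − 7 = 31; no inspection nets 34. Lemon prefers no inspection.
Peach has a profitable deviation, so the profile is not an equilibrium.

No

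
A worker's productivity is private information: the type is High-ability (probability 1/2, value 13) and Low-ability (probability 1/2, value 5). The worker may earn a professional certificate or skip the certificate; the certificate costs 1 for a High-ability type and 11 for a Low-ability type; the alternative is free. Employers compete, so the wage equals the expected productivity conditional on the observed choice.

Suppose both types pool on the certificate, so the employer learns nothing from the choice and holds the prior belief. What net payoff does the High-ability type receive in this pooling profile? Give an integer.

8

Pooled wage = 1/2·13 + 1/2·5 = 9.
High-ability pays cost 1 for the certificate, so net payoff = 9 − 1 = 8.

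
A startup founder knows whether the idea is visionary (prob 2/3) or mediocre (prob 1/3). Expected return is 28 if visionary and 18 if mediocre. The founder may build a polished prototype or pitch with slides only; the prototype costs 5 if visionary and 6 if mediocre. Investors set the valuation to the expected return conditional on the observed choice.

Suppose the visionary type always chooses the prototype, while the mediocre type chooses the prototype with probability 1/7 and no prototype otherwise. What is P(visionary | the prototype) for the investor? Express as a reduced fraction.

14/15

P(the prototype) = (2/3)·1 + (1/3)·(1/7) = 5/7.
By Bayes' rule, P(visionary | the prototype) = (2/3) / (5/7) = 14/15.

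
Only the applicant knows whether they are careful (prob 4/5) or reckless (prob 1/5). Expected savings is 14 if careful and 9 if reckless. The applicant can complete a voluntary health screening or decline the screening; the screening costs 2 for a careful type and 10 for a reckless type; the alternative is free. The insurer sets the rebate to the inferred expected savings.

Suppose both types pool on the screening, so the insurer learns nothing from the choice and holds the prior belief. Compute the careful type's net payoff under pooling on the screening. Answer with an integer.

11

Pooled rebate = 4/5·14 + 1/5·9 = 13.
careful pays cost 2 for the screening, so net payoff = 13 − 2 = 11.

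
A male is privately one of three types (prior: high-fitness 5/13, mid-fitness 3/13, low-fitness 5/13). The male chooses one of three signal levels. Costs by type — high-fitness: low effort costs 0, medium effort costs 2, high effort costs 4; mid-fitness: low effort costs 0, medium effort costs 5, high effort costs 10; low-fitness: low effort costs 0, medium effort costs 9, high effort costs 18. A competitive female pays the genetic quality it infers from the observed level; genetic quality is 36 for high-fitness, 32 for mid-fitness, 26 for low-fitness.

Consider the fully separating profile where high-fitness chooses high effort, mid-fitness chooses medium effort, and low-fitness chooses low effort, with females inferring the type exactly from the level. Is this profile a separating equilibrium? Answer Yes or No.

Separating mating payoffs: high effort → 36, medium effort → 32, low effort → 26.
high-fitness (assigned high effort): low effort: 26 − 0 = 26; medium effort: 32 − 2 = 30; high effort: 36 − 4 = 32. high-fitness stays.
mid-fitness (assigned medium effort): low effort: 26 − 0 = 26; medium effort: 32 − 5 = 27; high effort: 36 − 10 = 26. mid-fitness stays.
low-fitness (assigned low effort): low effort: 26 − 0 = 26; medium effort: 32 − 9 = 23; high effort: 36 − 18 = 18. low-fitness stays.
Every type prefers its assigned level; separation holds.

Yes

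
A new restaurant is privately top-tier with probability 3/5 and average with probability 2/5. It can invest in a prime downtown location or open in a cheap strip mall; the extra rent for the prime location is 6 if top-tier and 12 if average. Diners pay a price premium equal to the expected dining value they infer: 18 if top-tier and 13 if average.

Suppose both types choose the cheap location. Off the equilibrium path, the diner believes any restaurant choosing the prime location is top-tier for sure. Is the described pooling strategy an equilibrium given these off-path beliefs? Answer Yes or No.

On path, the diner holds the prior and pays 3/5·18 + 2/5·13 = 16. Off path (the prime location), believing top-tier, it pays 18.
top-tier: the cheap location nets 16; the prime location nets 18 − 6 = 12. top-tier stays.
average: the cheap location nets 16; the prime location nets 18 − 12 = 6. average stays.
No type deviates, so pooling is sustained.

Yes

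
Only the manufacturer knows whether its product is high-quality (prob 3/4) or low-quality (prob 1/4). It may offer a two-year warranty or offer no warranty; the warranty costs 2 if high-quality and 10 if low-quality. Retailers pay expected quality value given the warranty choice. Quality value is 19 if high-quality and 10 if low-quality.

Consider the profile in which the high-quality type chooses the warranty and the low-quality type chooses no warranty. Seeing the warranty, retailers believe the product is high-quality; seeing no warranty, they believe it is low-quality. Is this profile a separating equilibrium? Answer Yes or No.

Yes

Under these beliefs, the warranty earns price 19 and no warranty earns price 10.
high-quality: the warranty nets 19 − 2 = 17; no warranty nets 10. high-quality prefers the warranty.
low-quality: the warranty nets 19 − 10 = 9; no warranty nets 10. low-quality prefers no warranty.
Neither type deviates, so the separating profile is an equilibrium.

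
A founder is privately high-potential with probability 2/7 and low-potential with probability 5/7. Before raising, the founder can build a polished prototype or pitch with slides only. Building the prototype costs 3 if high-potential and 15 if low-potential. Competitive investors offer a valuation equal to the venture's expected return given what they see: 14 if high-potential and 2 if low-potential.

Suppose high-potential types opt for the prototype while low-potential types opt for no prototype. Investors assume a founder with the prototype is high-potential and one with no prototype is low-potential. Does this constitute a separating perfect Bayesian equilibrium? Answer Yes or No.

Yes

Under these beliefs, the prototype earns valuation 14 and no prototype earns valuation 2.
high-potential: the prototype nets 14 − 3 = 11; no prototype nets 2. high-potential prefers the prototype.
low-potential: the prototype nets 14 − 15 = -1; no prototype nets 2. low-potential prefers no prototype.
Neither type deviates, so the separating profile is an equilibrium.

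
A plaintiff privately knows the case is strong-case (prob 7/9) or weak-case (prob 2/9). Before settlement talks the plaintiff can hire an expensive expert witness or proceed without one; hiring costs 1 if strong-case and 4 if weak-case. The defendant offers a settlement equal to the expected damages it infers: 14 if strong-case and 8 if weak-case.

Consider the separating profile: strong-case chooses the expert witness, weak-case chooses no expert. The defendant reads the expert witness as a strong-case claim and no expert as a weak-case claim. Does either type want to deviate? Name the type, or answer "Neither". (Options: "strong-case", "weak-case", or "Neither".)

The expert witness pays 14; no expert pays 8.
strong-case: assigned the expert witness, nets 14 − 1 = 13; deviating to no expert nets 8.
weak-case: assigned no expert, nets 8; deviating to the expert witness nets 14 − 4 = 10.
The weak-case type gains 2 by deviating.

weak-case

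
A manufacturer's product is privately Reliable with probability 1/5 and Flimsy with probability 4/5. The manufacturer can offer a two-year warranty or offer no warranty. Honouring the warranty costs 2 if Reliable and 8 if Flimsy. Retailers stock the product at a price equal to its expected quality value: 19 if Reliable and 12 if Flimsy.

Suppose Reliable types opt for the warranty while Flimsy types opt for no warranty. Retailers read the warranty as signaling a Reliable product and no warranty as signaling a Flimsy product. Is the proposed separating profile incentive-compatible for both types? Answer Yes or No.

Yes

Under these beliefs, the warranty earns price 19 and no warranty earns price 12.
Reliable: the warranty nets 19 − 2 = 17; no warranty nets 12. Reliable prefers the warranty.
Flimsy: the warranty nets 19 − 8 = 11; no warranty nets 12. Flimsy prefers no warranty.
Neither type deviates, so the separating profile is an equilibrium.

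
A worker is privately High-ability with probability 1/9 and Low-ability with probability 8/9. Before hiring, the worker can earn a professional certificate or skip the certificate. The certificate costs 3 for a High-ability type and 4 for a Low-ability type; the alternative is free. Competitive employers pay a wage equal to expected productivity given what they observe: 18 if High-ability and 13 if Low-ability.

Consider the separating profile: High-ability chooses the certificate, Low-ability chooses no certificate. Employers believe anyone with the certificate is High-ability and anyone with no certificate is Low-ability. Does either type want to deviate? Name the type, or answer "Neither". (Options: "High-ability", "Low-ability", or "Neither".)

Low-ability

The certificate pays 18; no certificate pays 13.
High-ability: assigned the certificate, nets 18 − 3 = 15; deviating to no certificate nets 13.
Low-ability: assigned no certificate, nets 13; deviating to the certificate nets 18 − 4 = 14.
The Low-ability type gains 1 by deviating.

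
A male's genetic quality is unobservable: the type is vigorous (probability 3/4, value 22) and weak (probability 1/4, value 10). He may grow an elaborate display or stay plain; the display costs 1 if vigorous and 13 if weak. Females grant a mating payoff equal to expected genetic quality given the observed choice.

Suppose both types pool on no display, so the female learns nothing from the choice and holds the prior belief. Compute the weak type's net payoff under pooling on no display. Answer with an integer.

Pooled mating payoff = 3/4·22 + 1/4·10 = 19.
weak pays no cost for no display, so net payoff = 19.

19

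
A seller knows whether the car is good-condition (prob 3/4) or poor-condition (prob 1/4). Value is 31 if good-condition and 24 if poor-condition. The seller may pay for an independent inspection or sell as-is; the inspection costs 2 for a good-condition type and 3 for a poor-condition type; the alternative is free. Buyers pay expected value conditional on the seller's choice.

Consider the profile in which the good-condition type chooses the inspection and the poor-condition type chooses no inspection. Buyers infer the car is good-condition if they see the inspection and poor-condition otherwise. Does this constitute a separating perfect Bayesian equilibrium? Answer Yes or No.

No

Under these beliefs, the inspection earns price 31 and no inspection earns price 24.
good-condition: the inspection nets 31 − 2 = 29; no inspection nets 24. good-condition prefers the inspection.
poor-condition: the inspection nets 31 − 3 = 28; no inspection nets 24. poor-condition would deviate to the inspection.
poor-condition has a profitable deviation, so the profile is not an equilibrium.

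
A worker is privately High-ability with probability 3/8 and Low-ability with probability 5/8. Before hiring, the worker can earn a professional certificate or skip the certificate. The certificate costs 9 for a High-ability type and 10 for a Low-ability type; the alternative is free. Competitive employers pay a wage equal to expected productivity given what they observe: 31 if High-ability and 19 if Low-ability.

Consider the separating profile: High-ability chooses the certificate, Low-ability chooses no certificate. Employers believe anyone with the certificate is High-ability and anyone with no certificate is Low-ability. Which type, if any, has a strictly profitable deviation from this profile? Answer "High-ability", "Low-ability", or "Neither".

Low-ability

The certificate pays 31; no certificate pays 19.
High-ability: assigned the certificate, nets 31 − 9 = 22; deviating to no certificate nets 19.
Low-ability: assigned no certificate, nets 19; deviating to the certificate nets 31 − 10 = 21.
The Low-ability type gains 2 by deviating.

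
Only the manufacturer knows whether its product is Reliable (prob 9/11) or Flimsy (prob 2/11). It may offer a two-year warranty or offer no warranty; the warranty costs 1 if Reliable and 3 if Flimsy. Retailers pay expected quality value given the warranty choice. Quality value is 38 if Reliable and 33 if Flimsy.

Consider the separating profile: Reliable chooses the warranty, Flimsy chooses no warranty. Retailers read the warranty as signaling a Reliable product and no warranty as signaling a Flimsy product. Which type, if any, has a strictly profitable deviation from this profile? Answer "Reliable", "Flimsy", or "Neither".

The warranty pays 38; no warranty pays 33.
Reliable: assigned the warranty, nets 38 − 1 = 37; deviating to no warranty nets 33.
Flimsy: assigned no warranty, nets 33; deviating to the warranty nets 38 − 3 = 35.
The Flimsy type gains 2 by deviating.

Flimsy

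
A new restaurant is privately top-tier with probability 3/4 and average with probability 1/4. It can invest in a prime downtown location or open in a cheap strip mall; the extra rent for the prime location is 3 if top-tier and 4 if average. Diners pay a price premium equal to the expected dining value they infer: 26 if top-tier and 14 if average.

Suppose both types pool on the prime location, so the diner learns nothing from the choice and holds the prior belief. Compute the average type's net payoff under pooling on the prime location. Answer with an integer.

Pooled price premium = 3/4·26 + 1/4·14 = 23.
average pays cost 4 for the prime location, so net payoff = 23 − 4 = 19.

19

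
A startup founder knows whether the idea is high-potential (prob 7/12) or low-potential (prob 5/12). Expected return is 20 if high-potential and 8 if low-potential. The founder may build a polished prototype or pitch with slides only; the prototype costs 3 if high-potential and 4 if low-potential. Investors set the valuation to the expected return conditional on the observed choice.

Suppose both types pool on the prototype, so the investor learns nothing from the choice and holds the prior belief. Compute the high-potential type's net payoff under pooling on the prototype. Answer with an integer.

Pooled valuation = 7/12·20 + 5/12·8 = 15.
high-potential pays cost 3 for the prototype, so net payoff = 15 − 3 = 12.

12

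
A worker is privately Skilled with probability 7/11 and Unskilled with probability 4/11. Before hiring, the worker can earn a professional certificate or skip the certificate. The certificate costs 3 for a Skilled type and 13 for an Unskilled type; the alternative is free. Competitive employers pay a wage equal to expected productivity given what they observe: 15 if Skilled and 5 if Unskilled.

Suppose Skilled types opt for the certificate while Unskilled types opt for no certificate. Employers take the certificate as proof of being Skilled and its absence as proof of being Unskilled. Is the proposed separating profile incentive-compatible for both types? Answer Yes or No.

Under these beliefs, the certificate earns wage 15 and no certificate earns wage 5.
Skilled: the certificate nets 15 − 3 = 12; no certificate nets 5. Skilled prefers the certificate.
Unskilled: the certificate nets 15 − 13 = 2; no certificate nets 5. Unskilled prefers no certificate.
Neither type deviates, so the separating profile is an equilibrium.

Yes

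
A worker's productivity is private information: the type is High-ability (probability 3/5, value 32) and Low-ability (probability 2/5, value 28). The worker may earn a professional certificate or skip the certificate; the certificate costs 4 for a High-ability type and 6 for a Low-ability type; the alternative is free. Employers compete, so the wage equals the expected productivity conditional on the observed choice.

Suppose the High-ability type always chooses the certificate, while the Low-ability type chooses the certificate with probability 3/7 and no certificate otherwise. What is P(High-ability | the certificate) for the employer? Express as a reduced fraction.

7/9

P(the certificate) = (3/5)·1 + (2/5)·(3/7) = 27/35.
By Bayes' rule, P(High-ability | the certificate) = (3/5) / (27/35) = 7/9.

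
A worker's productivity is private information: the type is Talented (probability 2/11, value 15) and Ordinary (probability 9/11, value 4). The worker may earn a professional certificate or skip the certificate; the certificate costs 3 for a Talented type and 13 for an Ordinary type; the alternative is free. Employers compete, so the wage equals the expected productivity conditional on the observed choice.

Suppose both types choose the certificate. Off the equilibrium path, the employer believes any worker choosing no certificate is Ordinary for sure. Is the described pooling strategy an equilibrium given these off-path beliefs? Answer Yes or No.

No

On path, the employer holds the prior and pays 2/11·15 + 9/11·4 = 6. Off path (no certificate), believing Ordinary, it pays 4.
Talented: the certificate nets 6 − 3 = 3; no certificate nets 4. Talented would deviate.
Ordinary: the certificate nets 6 − 13 = -7; no certificate nets 4. Ordinary would deviate.
A type deviates, so pooling fails.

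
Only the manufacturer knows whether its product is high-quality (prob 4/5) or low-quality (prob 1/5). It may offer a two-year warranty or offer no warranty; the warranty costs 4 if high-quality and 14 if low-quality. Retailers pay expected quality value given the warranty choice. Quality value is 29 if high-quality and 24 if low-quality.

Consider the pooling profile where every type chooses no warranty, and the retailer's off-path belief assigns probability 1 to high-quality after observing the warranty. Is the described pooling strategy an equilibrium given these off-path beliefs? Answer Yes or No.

On path, the retailer holds the prior and pays 4/5·29 + 1/5·24 = 28. Off path (the warranty), believing high-quality, it pays 29.
high-quality: no warranty nets 28; the warranty nets 29 − 4 = 25. high-quality stays.
low-quality: no warranty nets 28; the warranty nets 29 − 14 = 15. low-quality stays.
No type deviates, so pooling is sustained.

Yes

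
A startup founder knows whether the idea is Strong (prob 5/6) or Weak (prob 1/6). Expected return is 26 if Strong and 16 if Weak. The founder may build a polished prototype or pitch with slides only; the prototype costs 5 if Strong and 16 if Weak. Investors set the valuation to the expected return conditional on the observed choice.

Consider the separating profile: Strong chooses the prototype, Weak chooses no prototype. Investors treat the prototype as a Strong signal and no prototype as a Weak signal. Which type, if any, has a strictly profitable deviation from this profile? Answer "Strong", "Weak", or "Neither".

The prototype pays 26; no prototype pays 16.
Strong: assigned the prototype, nets 26 − 5 = 21; deviating to no prototype nets 16.
Weak: assigned no prototype, nets 16; deviating to the prototype nets 26 − 16 = 10.
Both types strictly prefer their assigned action; no profitable deviation.

Neither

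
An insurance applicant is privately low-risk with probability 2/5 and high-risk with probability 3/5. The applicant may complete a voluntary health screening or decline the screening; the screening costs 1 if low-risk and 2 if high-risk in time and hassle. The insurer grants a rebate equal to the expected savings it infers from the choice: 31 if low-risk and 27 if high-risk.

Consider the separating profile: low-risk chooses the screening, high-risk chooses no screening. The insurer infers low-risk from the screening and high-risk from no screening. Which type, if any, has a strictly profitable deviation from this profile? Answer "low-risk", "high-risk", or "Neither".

The screening pays 31; no screening pays 27.
low-risk: assigned the screening, nets 31 − 1 = 30; deviating to no screening nets 27.
high-risk: assigned no screening, nets 27; deviating to the screening nets 31 − 2 = 29.
The high-risk type gains 2 by deviating.

high-risk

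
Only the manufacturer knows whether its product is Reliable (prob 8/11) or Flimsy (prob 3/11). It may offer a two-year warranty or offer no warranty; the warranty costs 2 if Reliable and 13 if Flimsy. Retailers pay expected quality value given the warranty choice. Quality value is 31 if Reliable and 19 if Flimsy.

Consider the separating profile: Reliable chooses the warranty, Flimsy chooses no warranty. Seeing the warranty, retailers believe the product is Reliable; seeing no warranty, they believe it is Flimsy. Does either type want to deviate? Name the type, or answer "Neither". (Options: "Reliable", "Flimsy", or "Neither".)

The warranty pays 31; no warranty pays 19.
Reliable: assigned the warranty, nets 31 − 2 = 29; deviating to no warranty nets 19.
Flimsy: assigned no warranty, nets 19; deviating to the warranty nets 31 − 13 = 18.
Both types strictly prefer their assigned action; no profitable deviation.

Neither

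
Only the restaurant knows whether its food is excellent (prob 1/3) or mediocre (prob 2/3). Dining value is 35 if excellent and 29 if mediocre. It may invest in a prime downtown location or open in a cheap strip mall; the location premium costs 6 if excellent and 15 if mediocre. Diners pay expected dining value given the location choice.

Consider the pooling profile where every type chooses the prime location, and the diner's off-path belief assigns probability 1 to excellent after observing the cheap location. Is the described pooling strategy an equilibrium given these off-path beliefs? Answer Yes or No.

On path, the diner holds the prior and pays 1/3·35 + 2/3·29 = 31. Off path (the cheap location), believing excellent, it pays 35.
excellent: the prime location nets 31 − 6 = 25; the cheap location nets 35. excellent would deviate.
mediocre: the prime location nets 31 − 15 = 16; the cheap location nets 35. mediocre would deviate.
A type deviates, so pooling fails.

No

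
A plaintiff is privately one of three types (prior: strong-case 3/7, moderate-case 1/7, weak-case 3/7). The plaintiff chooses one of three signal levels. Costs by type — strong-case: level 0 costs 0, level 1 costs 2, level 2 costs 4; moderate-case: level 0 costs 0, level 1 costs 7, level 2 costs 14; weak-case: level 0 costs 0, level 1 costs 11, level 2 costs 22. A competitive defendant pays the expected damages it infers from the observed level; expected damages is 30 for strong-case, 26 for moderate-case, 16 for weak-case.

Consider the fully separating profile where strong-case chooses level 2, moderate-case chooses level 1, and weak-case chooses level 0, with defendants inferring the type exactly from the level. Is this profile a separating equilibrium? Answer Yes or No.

Separating settlements: level 2 → 30, level 1 → 26, level 0 → 16.
strong-case (assigned level 2): level 0: 16 − 0 = 16; level 1: 26 − 2 = 24; level 2: 30 − 4 = 26. strong-case stays.
moderate-case (assigned level 1): level 0: 16 − 0 = 16; level 1: 26 − 7 = 19; level 2: 30 − 14 = 16. moderate-case stays.
weak-case (assigned level 0): level 0: 16 − 0 = 16; level 1: 26 − 11 = 15; level 2: 30 − 22 = 8. weak-case stays.
Every type prefers its assigned level; separation holds.

Yes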